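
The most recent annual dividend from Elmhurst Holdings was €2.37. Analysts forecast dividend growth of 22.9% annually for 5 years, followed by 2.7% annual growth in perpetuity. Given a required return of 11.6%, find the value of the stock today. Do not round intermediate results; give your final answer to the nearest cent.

€60.27

D_1 = 2.91273
D_2 = 3.57975
D_3 = 4.39951
D_4 = 5.40699
D_5 = 6.64520
Terminal value at year 5: TV = D_5×(1+g_2)/(r−g_2) = 6.82462/0.089 = 76.68108
P_0 = D_1/(1+r)^1 + D_2/(1+r)^2 + D_3/(1+r)^3 + D_4/(1+r)^4 + D_5/(1+r)^5 + TV/(1+r)^5
    = 2.60997 + 2.87424 + 3.16527 + 3.48577 + 3.83872 + 44.29628 = 60.27027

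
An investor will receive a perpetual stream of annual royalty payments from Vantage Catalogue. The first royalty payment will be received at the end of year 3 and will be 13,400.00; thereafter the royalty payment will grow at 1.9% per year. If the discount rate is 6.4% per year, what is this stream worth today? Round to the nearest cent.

Value at end of year 2: C₁ / (r − g) = 13,400.00 / (0.064 − 0.019) = 297,777.7778
Discount to today: PV = 297,777.7778 / (1 + 0.064)^2 = 297,777.7778 / 1.132096 = 263,032.27

263032.27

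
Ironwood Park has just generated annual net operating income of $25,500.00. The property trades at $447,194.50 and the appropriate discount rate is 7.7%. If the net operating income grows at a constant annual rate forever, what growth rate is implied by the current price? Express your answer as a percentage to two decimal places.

1.89%

P = D₀(1+g)/(r−g) ⇒ P(r−g) = D₀(1+g) ⇒ g(P+D₀) = P·r − D₀
g = (P·r − D₀)/(P + D₀) = ($447,194.50×0.077 − $25,500.00) / ($447,194.50 + $25,500.00) = 0.018900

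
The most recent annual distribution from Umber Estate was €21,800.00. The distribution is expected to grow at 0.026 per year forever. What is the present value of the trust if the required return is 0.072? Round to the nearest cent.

€486234.78

D₁ = D₀ × (1 + g) = €21,800.00 × 1.026 = €22,366.8000
Growing perpetuity: P = D₁ / (r − g) = €22,366.8000 / (0.072 − 0.026) = €486,234.78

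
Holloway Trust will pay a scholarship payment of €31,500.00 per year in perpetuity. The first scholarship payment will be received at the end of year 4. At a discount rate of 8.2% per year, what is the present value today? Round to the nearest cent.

Value at end of year 3: C / r = €31,500.00 / 0.082 = €384,146.3415
Discount to today: PV = €384,146.3415 / (1 + 0.082)^3 = €384,146.3415 / 1.266723 = €303,259.85

€303259.85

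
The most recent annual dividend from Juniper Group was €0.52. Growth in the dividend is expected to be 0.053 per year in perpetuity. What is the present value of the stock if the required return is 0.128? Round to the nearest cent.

€7.30

D₁ = D₀ × (1 + g) = €0.52 × 1.053 = €0.5476
Growing perpetuity: P = D₁ / (r − g) = €0.5476 / (0.128 − 0.053) = €7.30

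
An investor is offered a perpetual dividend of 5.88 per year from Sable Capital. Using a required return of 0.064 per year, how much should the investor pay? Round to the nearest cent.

91.88

Level perpetuity: PV = C / r = 5.88 / 0.064 = 91.88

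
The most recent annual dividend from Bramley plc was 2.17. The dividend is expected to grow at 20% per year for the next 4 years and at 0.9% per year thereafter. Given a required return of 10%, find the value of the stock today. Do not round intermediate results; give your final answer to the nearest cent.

44.92

D_1 = 2.60400
D_2 = 3.12480
D_3 = 3.74976
D_4 = 4.49971
Terminal value at year 4: TV = D_4×(1+g_2)/(r−g_2) = 4.54021/0.091 = 49.89241
P_0 = D_1/(1+r)^1 + D_2/(1+r)^2 + D_3/(1+r)^3 + D_4/(1+r)^4 + TV/(1+r)^4
    = 2.36727 + 2.58248 + 2.81725 + 3.07336 + 34.07719 = 44.91755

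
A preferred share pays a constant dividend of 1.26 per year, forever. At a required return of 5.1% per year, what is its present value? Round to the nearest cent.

Level perpetuity: PV = C / r = 1.26 / 0.051 = 24.71

24.71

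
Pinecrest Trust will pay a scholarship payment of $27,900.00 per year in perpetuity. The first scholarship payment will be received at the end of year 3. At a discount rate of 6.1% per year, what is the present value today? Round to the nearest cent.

$406296.99

Value at end of year 2: C / r = $27,900.00 / 0.061 = $457,377.0492
Discount to today: PV = $457,377.0492 / (1 + 0.061)^2 = $457,377.0492 / 1.125721 = $406,296.99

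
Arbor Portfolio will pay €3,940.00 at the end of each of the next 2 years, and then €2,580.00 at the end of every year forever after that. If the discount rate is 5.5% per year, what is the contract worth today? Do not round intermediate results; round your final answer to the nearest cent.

€49420.09

PV of 2-year annuity: €3,940.00 × [1 − (1+0.055)^−2] / 0.055 = 7274.49967
Perpetuity value at year 2: €2,580.00 / 0.055 = 46909.09091
PV of perpetuity: 46909.09091 / (1+0.055)^2 = 42145.58605
Total PV = 7274.49967 + 42145.58605 = 49420.08572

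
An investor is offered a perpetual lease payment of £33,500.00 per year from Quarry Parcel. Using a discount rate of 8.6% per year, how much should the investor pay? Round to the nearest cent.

£389534.88

Level perpetuity: PV = C / r = £33,500.00 / 0.086 = £389,534.88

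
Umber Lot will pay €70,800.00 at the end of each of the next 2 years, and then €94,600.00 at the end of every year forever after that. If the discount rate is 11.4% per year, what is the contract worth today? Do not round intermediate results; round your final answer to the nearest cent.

PV of 2-year annuity: €70,800.00 × [1 − (1+0.114)^−2] / 0.114 = 120605.70703
Perpetuity value at year 2: €94,600.00 / 0.114 = 829824.56140
PV of perpetuity: 829824.56140 / (1+0.114)^2 = 668676.25794
Total PV = 120605.70703 + 668676.25794 = 789281.96497

€789281.96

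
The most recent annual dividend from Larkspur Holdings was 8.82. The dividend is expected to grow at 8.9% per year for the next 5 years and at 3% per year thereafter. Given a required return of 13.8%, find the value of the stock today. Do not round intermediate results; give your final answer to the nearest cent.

D_1 = 9.60498
D_2 = 10.45982
D_3 = 11.39075
D_4 = 12.40452
D_5 = 13.50853
Terminal value at year 5: TV = D_5×(1+g_2)/(r−g_2) = 13.91378/0.108 = 128.83132
P_0 = D_1/(1+r)^1 + D_2/(1+r)^2 + D_3/(1+r)^3 + D_4/(1+r)^4 + D_5/(1+r)^5 + TV/(1+r)^5
    = 8.44023 + 8.07681 + 7.72904 + 7.39624 + 7.07777 + 67.50099 = 106.22108

106.22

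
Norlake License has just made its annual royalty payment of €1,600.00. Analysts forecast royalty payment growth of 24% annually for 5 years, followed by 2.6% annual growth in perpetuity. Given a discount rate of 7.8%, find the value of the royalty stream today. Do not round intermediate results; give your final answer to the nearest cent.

€75989.69

D_1 = 1984.00000
D_2 = 2460.16000
D_3 = 3050.59840
D_4 = 3782.74202
D_5 = 4690.60010
Terminal value at year 5: TV = D_5×(1+g_2)/(r−g_2) = 4812.55570/0.052 = 92549.14812
P_0 = D_1/(1+r)^1 + D_2/(1+r)^2 + D_3/(1+r)^3 + D_4/(1+r)^4 + D_5/(1+r)^5 + TV/(1+r)^5
    = 1840.44527 + 2117.02424 + 2435.16703 + 2801.11978 + 3222.06728 + 63573.86588 = 75989.68948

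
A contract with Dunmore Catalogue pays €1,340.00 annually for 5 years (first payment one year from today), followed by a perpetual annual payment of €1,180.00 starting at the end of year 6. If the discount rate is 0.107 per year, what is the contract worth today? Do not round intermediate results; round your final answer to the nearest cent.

€11623.87

PV of 5-year annuity: €1,340.00 × [1 − (1+0.107)^−5] / 0.107 = 4990.10519
Perpetuity value at year 5: €1,180.00 / 0.107 = 11028.03738
PV of perpetuity: 11028.03738 / (1+0.107)^5 = 6633.76565
Total PV = 4990.10519 + 6633.76565 = 11623.87084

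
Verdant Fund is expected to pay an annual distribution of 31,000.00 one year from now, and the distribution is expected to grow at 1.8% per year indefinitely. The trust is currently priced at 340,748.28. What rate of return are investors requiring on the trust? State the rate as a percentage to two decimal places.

10.90%

P = D₁/(r − g) ⇒ r = D₁/P + g = 31,000.0000/340,748.28 + 0.018 = 0.090976 + 0.018 = 0.108976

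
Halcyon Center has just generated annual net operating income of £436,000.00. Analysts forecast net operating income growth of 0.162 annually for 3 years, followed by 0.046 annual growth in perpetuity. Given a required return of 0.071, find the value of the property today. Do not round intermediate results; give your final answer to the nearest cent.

£24841642.09

D_1 = 506632.00000
D_2 = 588706.38400
D_3 = 684076.81821
Terminal value at year 3: TV = D_3×(1+g_2)/(r−g_2) = 715544.35185/0.025 = 28621774.07382
P_0 = D_1/(1+r)^1 + D_2/(1+r)^2 + D_3/(1+r)^3 + TV/(1+r)^3
    = 473045.75163 + 513239.18151 + 556847.73942 + 23298509.41723 = 24841642.08979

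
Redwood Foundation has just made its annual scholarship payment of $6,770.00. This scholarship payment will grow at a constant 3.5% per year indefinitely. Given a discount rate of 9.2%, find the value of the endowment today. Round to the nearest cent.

D₁ = D₀ × (1 + g) = $6,770.00 × 1.035 = $7,006.9500
Growing perpetuity: P = D₁ / (r − g) = $7,006.9500 / (0.092 − 0.035) = $122,928.95

$122928.95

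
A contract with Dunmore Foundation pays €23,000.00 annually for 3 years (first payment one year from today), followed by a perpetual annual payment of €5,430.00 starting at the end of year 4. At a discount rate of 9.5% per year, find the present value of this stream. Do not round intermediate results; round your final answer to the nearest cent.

€101239.39

PV of 3-year annuity: €23,000.00 × [1 − (1+0.095)^−3] / 0.095 = 57704.85704
Perpetuity value at year 3: €5,430.00 / 0.095 = 57157.89474
PV of perpetuity: 57157.89474 / (1+0.095)^3 = 43534.53066
Total PV = 57704.85704 + 43534.53066 = 101239.38770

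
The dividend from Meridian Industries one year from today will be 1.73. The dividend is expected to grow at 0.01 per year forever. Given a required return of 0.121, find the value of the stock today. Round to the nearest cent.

15.59

Growing perpetuity: P = D₁ / (r − g) = 1.7300 / (0.121 − 0.01) = 15.59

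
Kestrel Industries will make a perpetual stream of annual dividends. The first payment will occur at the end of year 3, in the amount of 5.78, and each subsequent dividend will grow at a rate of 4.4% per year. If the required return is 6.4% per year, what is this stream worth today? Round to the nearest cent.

255.28

Value at end of year 2: C₁ / (r − g) = 5.78 / (0.064 − 0.044) = 289.0000
Discount to today: PV = 289.0000 / (1 + 0.064)^2 = 289.0000 / 1.132096 = 255.28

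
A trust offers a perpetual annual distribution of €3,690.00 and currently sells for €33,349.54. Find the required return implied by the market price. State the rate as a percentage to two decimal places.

P = C/r ⇒ r = C/P = €3,690.00/€33,349.54 = 0.110646

11.06%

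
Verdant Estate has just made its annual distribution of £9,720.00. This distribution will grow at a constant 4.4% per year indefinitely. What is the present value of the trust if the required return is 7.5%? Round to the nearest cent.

D₁ = D₀ × (1 + g) = £9,720.00 × 1.044 = £10,147.6800
Growing perpetuity: P = D₁ / (r − g) = £10,147.6800 / (0.075 − 0.044) = £327,344.52

£327344.52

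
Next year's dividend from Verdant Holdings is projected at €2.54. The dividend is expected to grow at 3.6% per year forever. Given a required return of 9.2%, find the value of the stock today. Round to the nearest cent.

Growing perpetuity: P = D₁ / (r − g) = €2.5400 / (0.092 − 0.036) = €45.36

€45.36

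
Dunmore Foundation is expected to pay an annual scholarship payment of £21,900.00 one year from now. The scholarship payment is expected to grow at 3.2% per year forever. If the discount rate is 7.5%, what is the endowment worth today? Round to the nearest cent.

£509302.33

Growing perpetuity: P = D₁ / (r − g) = £21,900.0000 / (0.075 − 0.032) = £509,302.33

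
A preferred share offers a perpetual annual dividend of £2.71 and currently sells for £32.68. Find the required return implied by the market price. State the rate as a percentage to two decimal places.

P = C/r ⇒ r = C/P = £2.71/£32.68 = 0.082925

8.29%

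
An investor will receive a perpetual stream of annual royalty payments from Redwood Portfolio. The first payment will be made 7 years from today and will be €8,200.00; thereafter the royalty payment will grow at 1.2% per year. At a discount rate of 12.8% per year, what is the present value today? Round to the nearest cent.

€34316.36

Value at end of year 6: C₁ / (r − g) = €8,200.00 / (0.128 − 0.012) = €70,689.6552
Discount to today: PV = €70,689.6552 / (1 + 0.128)^6 = €70,689.6552 / 2.059940 = €34,316.36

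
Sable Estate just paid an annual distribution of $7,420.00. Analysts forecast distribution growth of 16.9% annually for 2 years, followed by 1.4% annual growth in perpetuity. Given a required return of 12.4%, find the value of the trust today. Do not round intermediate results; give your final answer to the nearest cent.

D_1 = 8673.98000
D_2 = 10139.88262
Terminal value at year 2: TV = D_2×(1+g_2)/(r−g_2) = 10281.84098/0.11 = 93471.28161
P_0 = D_1/(1+r)^1 + D_2/(1+r)^2 + TV/(1+r)^2
    = 7717.06406 + 8026.02125 + 73985.32314 = 89728.40844

$89728.41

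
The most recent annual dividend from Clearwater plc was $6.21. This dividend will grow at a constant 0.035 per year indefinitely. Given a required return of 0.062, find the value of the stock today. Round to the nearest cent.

$238.05

D₁ = D₀ × (1 + g) = $6.21 × 1.035 = $6.4274
Growing perpetuity: P = D₁ / (r − g) = $6.4274 / (0.062 − 0.035) = $238.05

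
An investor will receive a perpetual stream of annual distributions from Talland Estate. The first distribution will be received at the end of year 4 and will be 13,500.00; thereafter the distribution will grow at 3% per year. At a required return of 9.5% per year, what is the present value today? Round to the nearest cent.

158189.65

Value at end of year 3: C₁ / (r − g) = 13,500.00 / (0.095 − 0.03) = 207,692.3077
Discount to today: PV = 207,692.3077 / (1 + 0.095)^3 = 207,692.3077 / 1.312932 = 158,189.65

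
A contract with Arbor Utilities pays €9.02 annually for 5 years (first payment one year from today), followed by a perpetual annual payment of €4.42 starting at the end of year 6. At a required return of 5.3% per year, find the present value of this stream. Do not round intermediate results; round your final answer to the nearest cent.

€103.15

PV of 5-year annuity: €9.02 × [1 − (1+0.053)^−5] / 0.053 = 38.73014
Perpetuity value at year 5: €4.42 / 0.053 = 83.39623
PV of perpetuity: 83.39623 / (1+0.053)^5 = 64.41760
Total PV = 38.73014 + 64.41760 = 103.14774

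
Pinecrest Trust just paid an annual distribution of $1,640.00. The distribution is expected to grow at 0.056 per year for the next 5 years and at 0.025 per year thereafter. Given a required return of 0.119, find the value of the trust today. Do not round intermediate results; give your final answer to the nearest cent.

$20299.40

D_1 = 1731.84000
D_2 = 1828.82304
D_3 = 1931.23713
D_4 = 2039.38641
D_5 = 2153.59205
Terminal value at year 5: TV = D_5×(1+g_2)/(r−g_2) = 2207.43185/0.094 = 23483.31755
P_0 = D_1/(1+r)^1 + D_2/(1+r)^2 + D_3/(1+r)^3 + D_4/(1+r)^4 + D_5/(1+r)^5 + TV/(1+r)^5
    = 1547.66756 + 1460.53346 + 1378.30504 + 1300.70609 + 1227.47599 + 13384.71161 = 20299.39975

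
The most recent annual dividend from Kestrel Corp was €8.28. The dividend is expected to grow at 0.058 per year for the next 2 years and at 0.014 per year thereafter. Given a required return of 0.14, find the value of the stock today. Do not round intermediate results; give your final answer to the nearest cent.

€72.21

D_1 = 8.76024
D_2 = 9.26833
Terminal value at year 2: TV = D_2×(1+g_2)/(r−g_2) = 9.39809/0.126 = 74.58802
P_0 = D_1/(1+r)^1 + D_2/(1+r)^2 + TV/(1+r)^2
    = 7.68442 + 7.13168 + 57.39306 = 72.20916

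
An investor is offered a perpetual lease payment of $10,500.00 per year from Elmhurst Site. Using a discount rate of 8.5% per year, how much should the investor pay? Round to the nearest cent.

$123529.41

Level perpetuity: PV = C / r = $10,500.00 / 0.085 = $123,529.41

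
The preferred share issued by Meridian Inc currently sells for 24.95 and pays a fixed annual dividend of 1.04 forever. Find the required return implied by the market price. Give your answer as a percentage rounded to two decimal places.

4.17%

P = C/r ⇒ r = C/P = 1.04/24.95 = 0.041683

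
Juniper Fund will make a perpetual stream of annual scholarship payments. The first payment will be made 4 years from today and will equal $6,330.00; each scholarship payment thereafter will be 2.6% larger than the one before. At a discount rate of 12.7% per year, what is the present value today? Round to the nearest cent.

Value at end of year 3: C₁ / (r − g) = $6,330.00 / (0.127 − 0.026) = $62,673.2673
Discount to today: PV = $62,673.2673 / (1 + 0.127)^3 = $62,673.2673 / 1.431435 = $43,783.51

$43783.51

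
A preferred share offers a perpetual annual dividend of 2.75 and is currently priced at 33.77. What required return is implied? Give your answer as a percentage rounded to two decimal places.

P = C/r ⇒ r = C/P = 2.75/33.77 = 0.081433

8.14%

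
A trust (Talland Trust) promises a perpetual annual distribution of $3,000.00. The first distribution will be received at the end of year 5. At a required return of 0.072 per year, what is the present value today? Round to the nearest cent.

Value at end of year 4: C / r = $3,000.00 / 0.072 = $41,666.6667
Discount to today: PV = $41,666.6667 / (1 + 0.072)^4 = $41,666.6667 / 1.320624 = $31,550.74

$31550.74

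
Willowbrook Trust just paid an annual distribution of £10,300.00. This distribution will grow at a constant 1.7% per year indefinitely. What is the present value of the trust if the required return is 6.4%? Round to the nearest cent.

D₁ = D₀ × (1 + g) = £10,300.00 × 1.017 = £10,475.1000
Growing perpetuity: P = D₁ / (r − g) = £10,475.1000 / (0.064 − 0.017) = £222,874.47

£222874.47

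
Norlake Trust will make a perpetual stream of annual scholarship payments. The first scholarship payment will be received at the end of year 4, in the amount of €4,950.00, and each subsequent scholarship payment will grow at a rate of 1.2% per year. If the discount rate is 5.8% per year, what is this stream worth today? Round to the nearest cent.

€90863.69

Value at end of year 3: C₁ / (r − g) = €4,950.00 / (0.058 − 0.012) = €107,608.6957
Discount to today: PV = €107,608.6957 / (1 + 0.058)^3 = €107,608.6957 / 1.184287 = €90,863.69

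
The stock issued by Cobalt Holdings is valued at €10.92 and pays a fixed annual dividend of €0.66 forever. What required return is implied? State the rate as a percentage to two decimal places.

6.04%

P = C/r ⇒ r = C/P = €0.66/€10.92 = 0.060440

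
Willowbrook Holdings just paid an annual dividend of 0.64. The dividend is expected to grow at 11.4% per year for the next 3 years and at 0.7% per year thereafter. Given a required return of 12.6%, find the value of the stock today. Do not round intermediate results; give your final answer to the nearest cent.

7.12

D_1 = 0.71296
D_2 = 0.79424
D_3 = 0.88478
Terminal value at year 3: TV = D_3×(1+g_2)/(r−g_2) = 0.89097/0.119 = 7.48718
P_0 = D_1/(1+r)^1 + D_2/(1+r)^2 + D_3/(1+r)^3 + TV/(1+r)^3
    = 0.63318 + 0.62643 + 0.61976 + 5.24449 = 7.12385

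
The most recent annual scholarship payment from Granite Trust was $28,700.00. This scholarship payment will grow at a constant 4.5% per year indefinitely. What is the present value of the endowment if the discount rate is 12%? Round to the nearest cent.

$399886.67

D₁ = D₀ × (1 + g) = $28,700.00 × 1.045 = $29,991.5000
Growing perpetuity: P = D₁ / (r − g) = $29,991.5000 / (0.12 − 0.045) = $399,886.67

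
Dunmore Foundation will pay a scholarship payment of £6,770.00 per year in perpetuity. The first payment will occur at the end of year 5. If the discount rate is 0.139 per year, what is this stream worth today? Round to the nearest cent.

Value at end of year 4: C / r = £6,770.00 / 0.139 = £48,705.0360
Discount to today: PV = £48,705.0360 / (1 + 0.139)^4 = £48,705.0360 / 1.683042 = £28,938.70

£28938.70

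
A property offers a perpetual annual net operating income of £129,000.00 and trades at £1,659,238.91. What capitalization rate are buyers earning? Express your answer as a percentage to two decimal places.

P = C/r ⇒ r = C/P = £129,000.00/£1,659,238.91 = 0.077746

7.77%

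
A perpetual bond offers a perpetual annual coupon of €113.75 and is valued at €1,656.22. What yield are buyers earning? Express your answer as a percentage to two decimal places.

6.87%

P = C/r ⇒ r = C/P = €113.75/€1,656.22 = 0.068680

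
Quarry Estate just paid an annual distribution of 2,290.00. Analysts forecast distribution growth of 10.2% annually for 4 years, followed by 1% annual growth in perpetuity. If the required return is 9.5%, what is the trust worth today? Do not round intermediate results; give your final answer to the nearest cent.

37220.42

D_1 = 2523.58000
D_2 = 2780.98516
D_3 = 3064.64565
D_4 = 3377.23950
Terminal value at year 4: TV = D_4×(1+g_2)/(r−g_2) = 3411.01190/0.085 = 40129.55173
P_0 = D_1/(1+r)^1 + D_2/(1+r)^2 + D_3/(1+r)^3 + D_4/(1+r)^4 + TV/(1+r)^4
    = 2304.63927 + 2319.37212 + 2334.19916 + 2349.12098 + 27913.08459 = 37220.41613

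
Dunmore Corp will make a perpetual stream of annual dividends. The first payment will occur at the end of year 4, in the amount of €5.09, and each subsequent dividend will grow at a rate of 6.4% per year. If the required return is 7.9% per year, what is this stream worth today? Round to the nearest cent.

Value at end of year 3: C₁ / (r − g) = €5.09 / (0.079 − 0.064) = €339.3333
Discount to today: PV = €339.3333 / (1 + 0.079)^3 = €339.3333 / 1.256216 = €270.12

€270.12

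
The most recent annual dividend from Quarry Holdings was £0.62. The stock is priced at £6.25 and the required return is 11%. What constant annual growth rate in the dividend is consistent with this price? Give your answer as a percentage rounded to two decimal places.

0.98%

P = D₀(1+g)/(r−g) ⇒ P(r−g) = D₀(1+g) ⇒ g(P+D₀) = P·r − D₀
g = (P·r − D₀)/(P + D₀) = (£6.25×0.11 − £0.62) / (£6.25 + £0.62) = 0.009825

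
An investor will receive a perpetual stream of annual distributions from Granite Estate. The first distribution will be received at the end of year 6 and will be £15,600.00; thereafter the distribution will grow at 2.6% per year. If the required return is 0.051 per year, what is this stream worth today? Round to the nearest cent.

£486598.77

Value at end of year 5: C₁ / (r − g) = £15,600.00 / (0.051 − 0.026) = £624,000.0000
Discount to today: PV = £624,000.0000 / (1 + 0.051)^5 = £624,000.0000 / 1.282371 = £486,598.77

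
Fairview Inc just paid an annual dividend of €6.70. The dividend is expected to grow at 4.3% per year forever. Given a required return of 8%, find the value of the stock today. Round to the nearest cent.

D₁ = D₀ × (1 + g) = €6.70 × 1.043 = €6.9881
Growing perpetuity: P = D₁ / (r − g) = €6.9881 / (0.08 − 0.043) = €188.87

€188.87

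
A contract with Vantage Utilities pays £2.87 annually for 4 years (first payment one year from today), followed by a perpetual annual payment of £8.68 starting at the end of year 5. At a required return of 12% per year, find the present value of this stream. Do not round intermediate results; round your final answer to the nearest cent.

PV of 4-year annuity: £2.87 × [1 − (1+0.12)^−4] / 0.12 = 8.71719
Perpetuity value at year 4: £8.68 / 0.12 = 72.33333
PV of perpetuity: 72.33333 / (1+0.12)^4 = 45.96914
Total PV = 8.71719 + 45.96914 = 54.68633

£54.69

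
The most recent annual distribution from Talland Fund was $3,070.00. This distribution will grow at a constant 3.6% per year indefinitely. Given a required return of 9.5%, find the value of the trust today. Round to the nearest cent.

$53907.12

D₁ = D₀ × (1 + g) = $3,070.00 × 1.036 = $3,180.5200
Growing perpetuity: P = D₁ / (r − g) = $3,180.5200 / (0.095 − 0.036) = $53,907.12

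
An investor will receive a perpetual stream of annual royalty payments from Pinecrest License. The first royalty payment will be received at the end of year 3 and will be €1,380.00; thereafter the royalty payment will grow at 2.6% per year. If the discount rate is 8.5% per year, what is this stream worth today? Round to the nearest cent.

€19868.62

Value at end of year 2: C₁ / (r − g) = €1,380.00 / (0.085 − 0.026) = €23,389.8305
Discount to today: PV = €23,389.8305 / (1 + 0.085)^2 = €23,389.8305 / 1.177225 = €19,868.62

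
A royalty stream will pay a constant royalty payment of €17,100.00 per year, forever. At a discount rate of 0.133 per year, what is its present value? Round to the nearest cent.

€128571.43

Level perpetuity: PV = C / r = €17,100.00 / 0.133 = €128,571.43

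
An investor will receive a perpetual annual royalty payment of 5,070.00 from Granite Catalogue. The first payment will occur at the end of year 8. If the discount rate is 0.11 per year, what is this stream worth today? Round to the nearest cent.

Value at end of year 7: C / r = 5,070.00 / 0.11 = 46,090.9091
Discount to today: PV = 46,090.9091 / (1 + 0.11)^7 = 46,090.9091 / 2.076160 = 22,200.07

22200.07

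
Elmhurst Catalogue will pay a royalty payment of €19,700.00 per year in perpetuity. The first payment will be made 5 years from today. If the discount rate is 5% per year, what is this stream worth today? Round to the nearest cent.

Value at end of year 4: C / r = €19,700.00 / 0.05 = €394,000.0000
Discount to today: PV = €394,000.0000 / (1 + 0.05)^4 = €394,000.0000 / 1.215506 = €324,144.78

€324144.78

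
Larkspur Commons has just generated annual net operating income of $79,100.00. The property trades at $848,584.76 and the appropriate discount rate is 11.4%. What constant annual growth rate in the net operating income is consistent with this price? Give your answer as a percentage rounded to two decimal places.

1.90%

P = D₀(1+g)/(r−g) ⇒ P(r−g) = D₀(1+g) ⇒ g(P+D₀) = P·r − D₀
g = (P·r − D₀)/(P + D₀) = ($848,584.76×0.114 − $79,100.00) / ($848,584.76 + $79,100.00) = 0.019014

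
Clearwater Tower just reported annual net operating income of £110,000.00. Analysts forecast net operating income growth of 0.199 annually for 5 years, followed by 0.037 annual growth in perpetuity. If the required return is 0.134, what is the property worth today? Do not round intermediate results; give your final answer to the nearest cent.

£2206048.79

D_1 = 131890.00000
D_2 = 158136.11000
D_3 = 189605.19589
D_4 = 227336.62987
D_5 = 272576.61922
Terminal value at year 5: TV = D_5×(1+g_2)/(r−g_2) = 282661.95413/0.097 = 2914040.76420
P_0 = D_1/(1+r)^1 + D_2/(1+r)^2 + D_3/(1+r)^3 + D_4/(1+r)^4 + D_5/(1+r)^5 + TV/(1+r)^5
    = 116305.11464 + 122971.63356 + 130020.27216 + 137472.93327 + 145352.77512 + 1553926.05978 = 2206048.78852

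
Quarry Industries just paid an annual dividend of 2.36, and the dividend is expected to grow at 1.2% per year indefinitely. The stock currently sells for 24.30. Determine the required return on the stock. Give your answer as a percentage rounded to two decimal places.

D₁ = 2.36 × 1.012 = 2.3883
P = D₁/(r − g) ⇒ r = D₁/P + g = 2.3883/24.30 + 0.012 = 0.098285 + 0.012 = 0.110285

11.03%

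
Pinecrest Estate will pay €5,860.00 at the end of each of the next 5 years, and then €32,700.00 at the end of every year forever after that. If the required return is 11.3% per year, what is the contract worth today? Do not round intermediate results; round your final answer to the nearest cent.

PV of 5-year annuity: €5,860.00 × [1 − (1+0.113)^−5] / 0.113 = 21495.49997
Perpetuity value at year 5: €32,700.00 / 0.113 = 289380.53097
PV of perpetuity: 289380.53097 / (1+0.113)^5 = 169431.23931
Total PV = 21495.49997 + 169431.23931 = 190926.73928

€190926.74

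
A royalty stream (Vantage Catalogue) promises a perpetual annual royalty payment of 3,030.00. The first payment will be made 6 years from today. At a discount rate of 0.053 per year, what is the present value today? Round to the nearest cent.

44159.58

Value at end of year 5: C / r = 3,030.00 / 0.053 = 57,169.8113
Discount to today: PV = 57,169.8113 / (1 + 0.053)^5 = 57,169.8113 / 1.294619 = 44,159.58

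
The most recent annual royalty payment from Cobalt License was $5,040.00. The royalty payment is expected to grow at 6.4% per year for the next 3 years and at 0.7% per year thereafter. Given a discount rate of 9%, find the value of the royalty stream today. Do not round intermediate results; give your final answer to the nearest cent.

D_1 = 5362.56000
D_2 = 5705.76384
D_3 = 6070.93273
Terminal value at year 3: TV = D_3×(1+g_2)/(r−g_2) = 6113.42925/0.083 = 73655.77415
P_0 = D_1/(1+r)^1 + D_2/(1+r)^2 + D_3/(1+r)^3 + TV/(1+r)^3
    = 4919.77982 + 4802.42727 + 4687.87396 + 56875.77201 = 71285.85306

$71285.85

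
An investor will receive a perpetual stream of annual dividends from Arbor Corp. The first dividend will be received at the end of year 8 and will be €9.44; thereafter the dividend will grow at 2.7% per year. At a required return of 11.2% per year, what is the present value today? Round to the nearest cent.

€52.82

Value at end of year 7: C₁ / (r − g) = €9.44 / (0.112 − 0.027) = €111.0588
Discount to today: PV = €111.0588 / (1 + 0.112)^7 = €111.0588 / 2.102488 = €52.82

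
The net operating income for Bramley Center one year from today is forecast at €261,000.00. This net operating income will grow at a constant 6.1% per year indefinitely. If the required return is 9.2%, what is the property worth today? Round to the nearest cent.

Growing perpetuity: P = D₁ / (r − g) = €261,000.0000 / (0.092 − 0.061) = €8,419,354.84

€8419354.84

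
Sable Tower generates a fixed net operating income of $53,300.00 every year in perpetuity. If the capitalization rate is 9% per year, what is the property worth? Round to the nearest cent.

Level perpetuity: PV = C / r = $53,300.00 / 0.09 = $592,222.22

$592222.22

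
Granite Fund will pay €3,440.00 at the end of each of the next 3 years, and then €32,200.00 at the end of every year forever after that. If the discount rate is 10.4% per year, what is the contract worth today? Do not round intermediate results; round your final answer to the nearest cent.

€238594.19

PV of 3-year annuity: €3,440.00 × [1 − (1+0.104)^−3] / 0.104 = 8494.88522
Perpetuity value at year 3: €32,200.00 / 0.104 = 309615.38462
PV of perpetuity: 309615.38462 / (1+0.104)^3 = 230099.30781
Total PV = 8494.88522 + 230099.30781 = 238594.19303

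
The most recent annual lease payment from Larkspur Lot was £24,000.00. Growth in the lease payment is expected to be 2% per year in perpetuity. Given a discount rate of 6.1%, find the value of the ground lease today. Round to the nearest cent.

D₁ = D₀ × (1 + g) = £24,000.00 × 1.02 = £24,480.0000
Growing perpetuity: P = D₁ / (r − g) = £24,480.0000 / (0.061 − 0.02) = £597,073.17

£597073.17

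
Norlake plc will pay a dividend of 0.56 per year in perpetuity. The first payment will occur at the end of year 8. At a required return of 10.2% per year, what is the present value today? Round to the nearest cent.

2.78

Value at end of year 7: C / r = 0.56 / 0.102 = 5.4902
Discount to today: PV = 5.4902 / (1 + 0.102)^7 = 5.4902 / 1.973655 = 2.78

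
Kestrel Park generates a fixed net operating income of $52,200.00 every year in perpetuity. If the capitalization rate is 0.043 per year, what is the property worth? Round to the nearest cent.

Level perpetuity: PV = C / r = $52,200.00 / 0.043 = $1,213,953.49

$1213953.49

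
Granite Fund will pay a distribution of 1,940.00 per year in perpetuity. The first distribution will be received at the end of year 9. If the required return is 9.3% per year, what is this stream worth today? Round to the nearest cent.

10241.36

Value at end of year 8: C / r = 1,940.00 / 0.093 = 20,860.2151
Discount to today: PV = 20,860.2151 / (1 + 0.093)^8 = 20,860.2151 / 2.036861 = 10,241.36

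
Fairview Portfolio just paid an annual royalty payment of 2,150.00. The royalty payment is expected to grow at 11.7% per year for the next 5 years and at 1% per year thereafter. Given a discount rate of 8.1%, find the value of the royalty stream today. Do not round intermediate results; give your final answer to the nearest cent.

D_1 = 2401.55000
D_2 = 2682.53135
D_3 = 2996.38752
D_4 = 3346.96486
D_5 = 3738.55975
Terminal value at year 5: TV = D_5×(1+g_2)/(r−g_2) = 3775.94534/0.071 = 53182.32878
P_0 = D_1/(1+r)^1 + D_2/(1+r)^2 + D_3/(1+r)^3 + D_4/(1+r)^4 + D_5/(1+r)^5 + TV/(1+r)^5
    = 2221.60037 + 2295.58521 + 2372.03393 + 2451.02859 + 2532.65396 + 36027.89437 = 47900.79643

47900.80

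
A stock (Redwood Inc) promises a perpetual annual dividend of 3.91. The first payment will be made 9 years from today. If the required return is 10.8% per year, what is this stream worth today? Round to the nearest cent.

15.94

Value at end of year 8: C / r = 3.91 / 0.108 = 36.2037
Discount to today: PV = 36.2037 / (1 + 0.108)^8 = 36.2037 / 2.271528 = 15.94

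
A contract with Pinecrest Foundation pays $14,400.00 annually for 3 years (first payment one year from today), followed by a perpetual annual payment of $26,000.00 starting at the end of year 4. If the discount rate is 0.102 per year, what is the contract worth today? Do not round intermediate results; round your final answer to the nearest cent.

PV of 3-year annuity: $14,400.00 × [1 − (1+0.102)^−3] / 0.102 = 35684.95380
Perpetuity value at year 3: $26,000.00 / 0.102 = 254901.96078
PV of perpetuity: 254901.96078 / (1+0.102)^3 = 190470.79420
Total PV = 35684.95380 + 190470.79420 = 226155.74800

$226155.75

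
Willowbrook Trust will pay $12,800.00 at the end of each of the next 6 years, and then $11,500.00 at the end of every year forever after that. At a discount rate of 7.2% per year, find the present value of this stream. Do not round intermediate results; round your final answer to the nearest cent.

$165880.65

PV of 6-year annuity: $12,800.00 × [1 − (1+0.072)^−6] / 0.072 = 60636.82257
Perpetuity value at year 6: $11,500.00 / 0.072 = 159722.22222
PV of perpetuity: 159722.22222 / (1+0.072)^6 = 105243.82694
Total PV = 60636.82257 + 105243.82694 = 165880.64951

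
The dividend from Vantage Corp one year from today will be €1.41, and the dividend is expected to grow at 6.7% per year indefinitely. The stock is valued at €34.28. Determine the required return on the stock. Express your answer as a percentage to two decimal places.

P = D₁/(r − g) ⇒ r = D₁/P + g = €1.4100/€34.28 + 0.067 = 0.041132 + 0.067 = 0.108132

10.81%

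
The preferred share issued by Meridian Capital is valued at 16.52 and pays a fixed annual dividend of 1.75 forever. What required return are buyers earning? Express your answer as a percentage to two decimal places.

P = C/r ⇒ r = C/P = 1.75/16.52 = 0.105932

10.59%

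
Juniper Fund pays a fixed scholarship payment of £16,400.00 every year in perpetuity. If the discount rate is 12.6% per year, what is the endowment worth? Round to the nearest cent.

Level perpetuity: PV = C / r = £16,400.00 / 0.126 = £130,158.73

£130158.73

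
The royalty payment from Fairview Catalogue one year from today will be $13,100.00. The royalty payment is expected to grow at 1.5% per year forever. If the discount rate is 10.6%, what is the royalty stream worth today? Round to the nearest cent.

Growing perpetuity: P = D₁ / (r − g) = $13,100.0000 / (0.106 − 0.015) = $143,956.04

$143956.04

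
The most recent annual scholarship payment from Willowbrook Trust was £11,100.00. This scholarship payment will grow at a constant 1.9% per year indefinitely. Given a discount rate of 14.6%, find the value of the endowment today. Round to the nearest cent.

£89062.20

D₁ = D₀ × (1 + g) = £11,100.00 × 1.019 = £11,310.9000
Growing perpetuity: P = D₁ / (r − g) = £11,310.9000 / (0.146 − 0.019) = £89,062.20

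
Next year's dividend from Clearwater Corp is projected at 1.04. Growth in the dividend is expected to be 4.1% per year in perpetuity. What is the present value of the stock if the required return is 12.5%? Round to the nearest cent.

12.38

Growing perpetuity: P = D₁ / (r − g) = 1.0400 / (0.125 − 0.041) = 12.38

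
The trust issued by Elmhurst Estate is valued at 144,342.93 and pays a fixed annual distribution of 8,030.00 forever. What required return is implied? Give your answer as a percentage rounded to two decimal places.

P = C/r ⇒ r = C/P = 8,030.00/144,342.93 = 0.055631

5.56%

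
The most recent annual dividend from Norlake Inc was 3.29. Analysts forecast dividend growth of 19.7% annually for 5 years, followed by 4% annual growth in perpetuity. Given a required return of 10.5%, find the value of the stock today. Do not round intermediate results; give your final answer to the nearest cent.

D_1 = 3.93813
D_2 = 4.71394
D_3 = 5.64259
D_4 = 6.75418
D_5 = 8.08475
Terminal value at year 5: TV = D_5×(1+g_2)/(r−g_2) = 8.40814/0.065 = 129.35602
P_0 = D_1/(1+r)^1 + D_2/(1+r)^2 + D_3/(1+r)^3 + D_4/(1+r)^4 + D_5/(1+r)^5 + TV/(1+r)^5
    = 3.56392 + 3.86064 + 4.18207 + 4.53026 + 4.90744 + 78.51909 = 99.56343

99.56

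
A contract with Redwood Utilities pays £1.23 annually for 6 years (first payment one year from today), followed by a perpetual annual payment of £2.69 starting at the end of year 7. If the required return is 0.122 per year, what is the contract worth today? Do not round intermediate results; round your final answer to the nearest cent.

£16.08

PV of 6-year annuity: £1.23 × [1 − (1+0.122)^−6] / 0.122 = 5.02852
Perpetuity value at year 6: £2.69 / 0.122 = 22.04918
PV of perpetuity: 22.04918 / (1+0.122)^6 = 11.05186
Total PV = 5.02852 + 11.05186 = 16.08037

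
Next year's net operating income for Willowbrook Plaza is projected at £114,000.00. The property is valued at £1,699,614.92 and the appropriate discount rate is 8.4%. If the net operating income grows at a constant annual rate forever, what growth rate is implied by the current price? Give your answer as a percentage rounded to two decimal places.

1.69%

P = D₁/(r−g) ⇒ g = r − D₁/P = 0.084 − £114,000.00/£1,699,614.92 = 0.016926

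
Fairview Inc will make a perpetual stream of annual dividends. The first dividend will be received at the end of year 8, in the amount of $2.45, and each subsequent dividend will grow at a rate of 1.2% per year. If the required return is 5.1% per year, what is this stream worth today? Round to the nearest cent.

Value at end of year 7: C₁ / (r − g) = $2.45 / (0.051 − 0.012) = $62.8205
Discount to today: PV = $62.8205 / (1 + 0.051)^7 = $62.8205 / 1.416508 = $44.35

$44.35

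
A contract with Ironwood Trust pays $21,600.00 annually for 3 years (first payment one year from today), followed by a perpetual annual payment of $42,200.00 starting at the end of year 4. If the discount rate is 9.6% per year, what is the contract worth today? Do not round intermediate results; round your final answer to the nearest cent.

$387991.26

PV of 3-year annuity: $21,600.00 × [1 − (1+0.096)^−3] / 0.096 = 54096.53984
Perpetuity value at year 3: $42,200.00 / 0.096 = 439583.33333
PV of perpetuity: 439583.33333 / (1+0.096)^3 = 333894.72310
Total PV = 54096.53984 + 333894.72310 = 387991.26293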